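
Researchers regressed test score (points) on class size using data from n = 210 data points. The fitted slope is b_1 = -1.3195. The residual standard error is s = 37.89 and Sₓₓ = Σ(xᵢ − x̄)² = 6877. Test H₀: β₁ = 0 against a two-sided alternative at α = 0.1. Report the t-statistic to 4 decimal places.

t = -2.8879

SE(b_1) = s/√Sₓₓ = 37.89/√6877 = 0.456904.
t = -1.3195 / 0.456904 = -2.8879.
df = n − 2 = 208.
Two-sided p ≈ 0.0043, which is < 0.1, so reject H₀.
There is evidence that class size is associated with test score.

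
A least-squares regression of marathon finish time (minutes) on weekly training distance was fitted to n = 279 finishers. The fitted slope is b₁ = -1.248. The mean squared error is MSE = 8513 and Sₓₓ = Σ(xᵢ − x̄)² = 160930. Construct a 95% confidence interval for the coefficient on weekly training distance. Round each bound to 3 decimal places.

SE(b₁) = √(MSE/Sₓₓ) = √(8513/160930) = 0.229997.
df = n − 2 = 277.
t* = t_{0.025, 277} = 1.968565.
Margin = t* × SE = 1.968565 × 0.229997 = 0.45276.
CI: -1.248 ± 0.45276 → (-1.701, -0.795).
With 95% confidence, each one-unit increase in weekly training distance is associated with a change of between -1.701 and -0.795 minutes in marathon finish time.

(-1.701, -0.795)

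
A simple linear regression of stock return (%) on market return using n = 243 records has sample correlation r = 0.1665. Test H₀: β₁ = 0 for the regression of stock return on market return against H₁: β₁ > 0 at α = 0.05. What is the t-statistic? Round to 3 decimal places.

t = r·√(n − 2)/√(1 − r²) = 0.1665·√241/√0.972278 = 2.621.
df = n − 2 = 241.
One-sided p ≈ 0.0047, which is < 0.05, so reject H₀.
There is evidence of a linear association between market return and stock return.

t = 2.621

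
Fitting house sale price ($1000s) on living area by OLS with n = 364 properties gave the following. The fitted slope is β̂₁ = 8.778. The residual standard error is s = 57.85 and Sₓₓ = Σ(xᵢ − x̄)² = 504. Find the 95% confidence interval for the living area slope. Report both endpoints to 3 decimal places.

SE(β̂₁) = s/√Sₓₓ = 57.85/√504 = 2.57684.
df = n − 2 = 362.
t* = t_{0.025, 362} = 1.966539.
Margin = t* × SE = 1.966539 × 2.57684 = 5.06746.
CI: 8.778 ± 5.06746 → (3.711, 13.845).
With 95% confidence, each one-unit increase in living area is associated with a change of between 3.711 and 13.845 $1000s in house sale price.

(3.711, 13.845)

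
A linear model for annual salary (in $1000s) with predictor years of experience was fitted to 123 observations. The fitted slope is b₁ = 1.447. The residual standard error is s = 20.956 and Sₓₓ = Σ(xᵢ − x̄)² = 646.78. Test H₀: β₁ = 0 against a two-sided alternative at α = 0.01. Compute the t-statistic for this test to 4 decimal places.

SE(b₁) = s/√Sₓₓ = 20.956/√646.78 = 0.824005.
t = 1.447 / 0.824005 = 1.7561.
df = n − 2 = 121.
Two-sided p ≈ 0.0816, which is ≥ 0.01, so fail to reject H₀.
The data do not give significant evidence of an association between years of experience and annual salary.

t = 1.7561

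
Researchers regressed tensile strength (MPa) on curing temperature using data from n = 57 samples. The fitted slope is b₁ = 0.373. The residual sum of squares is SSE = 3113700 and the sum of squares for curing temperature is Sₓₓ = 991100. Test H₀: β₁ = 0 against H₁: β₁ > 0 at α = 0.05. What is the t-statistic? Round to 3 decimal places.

MSE = SSE/(n − 2) = 3113700/55 = 56612.7.
SE(b₁) = √(MSE/Sₓₓ) = √(56612.7/991100) = 0.239.
t = 0.373 / 0.239 = 1.561.
df = n − 2 = 55.
One-sided p ≈ 0.0622, which is ≥ 0.05, so fail to reject H₀.
The data do not give significant evidence that the true slope on curing temperature is positive.

t = 1.561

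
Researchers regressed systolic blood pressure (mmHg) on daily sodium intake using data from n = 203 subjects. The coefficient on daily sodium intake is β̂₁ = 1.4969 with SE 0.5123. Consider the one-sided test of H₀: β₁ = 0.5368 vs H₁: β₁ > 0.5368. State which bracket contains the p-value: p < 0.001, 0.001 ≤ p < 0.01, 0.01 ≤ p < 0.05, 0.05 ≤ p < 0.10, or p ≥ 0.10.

t = (1.4969 − 0.5368) / 0.5123 = 1.874.
df = n − 2 = 203 − 2 = 201.
One-sided p = P(T_{201} > t) ≈ 0.0312.
So 0.01 ≤ p < 0.05.

0.01 ≤ p < 0.05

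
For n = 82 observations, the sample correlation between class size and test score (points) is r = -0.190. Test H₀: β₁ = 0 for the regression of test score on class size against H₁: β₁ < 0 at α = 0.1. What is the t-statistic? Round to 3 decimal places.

t = -1.731

t = r·√(n − 2)/√(1 − r²) = -0.190·√80/√0.9639 = -1.731.
df = n − 2 = 80.
One-sided p ≈ 0.0437, which is < 0.1, so reject H₀.
There is evidence of a linear association between class size and test score.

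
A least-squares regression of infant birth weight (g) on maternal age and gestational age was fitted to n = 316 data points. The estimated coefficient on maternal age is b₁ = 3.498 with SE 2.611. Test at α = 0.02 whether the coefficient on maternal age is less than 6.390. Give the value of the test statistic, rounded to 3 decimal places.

H₀: β₁ = 6.390 vs H₁: β₁ < 6.390.
t = (b₁ − β₁⁰)/SE = (3.498 − 6.390) / 2.611 = -1.108.
df = n − k − 1 = 316 − 2 − 1 = 313.
One-sided p ≈ 0.1344, which is ≥ 0.02, so fail to reject H₀.
The data do not give significant evidence that the true slope on maternal age is below 6.390 g per unit, holding the other predictors fixed.

t = -1.108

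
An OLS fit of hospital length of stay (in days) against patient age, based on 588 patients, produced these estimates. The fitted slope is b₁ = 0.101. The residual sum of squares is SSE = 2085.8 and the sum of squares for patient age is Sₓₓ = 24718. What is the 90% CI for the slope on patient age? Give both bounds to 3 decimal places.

(0.081, 0.121)

MSE = SSE/(n − 2) = 2085.8/586 = 3.55939.
SE(b₁) = √(MSE/Sₓₓ) = √(3.55939/24718) = 0.012.
df = n − 2 = 586.
t* = t_{0.05, 586} = 1.647458.
Margin = t* × SE = 1.647458 × 0.012 = 0.01977.
CI: 0.101 ± 0.01977 → (0.081, 0.121).
With 90% confidence, each one-unit increase in patient age is associated with a change of between 0.081 and 0.121 days in hospital length of stay.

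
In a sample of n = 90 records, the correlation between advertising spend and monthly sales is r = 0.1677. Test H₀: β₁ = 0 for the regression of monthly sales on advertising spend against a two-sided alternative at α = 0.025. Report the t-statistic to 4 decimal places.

t = 1.5958

t = r·√(n − 2)/√(1 − r²) = 0.1677·√88/√0.971877 = 1.5958.
df = n − 2 = 88.
Two-sided p ≈ 0.1141, which is ≥ 0.025, so fail to reject H₀.
The data do not give significant evidence of a linear association between advertising spend and monthly sales.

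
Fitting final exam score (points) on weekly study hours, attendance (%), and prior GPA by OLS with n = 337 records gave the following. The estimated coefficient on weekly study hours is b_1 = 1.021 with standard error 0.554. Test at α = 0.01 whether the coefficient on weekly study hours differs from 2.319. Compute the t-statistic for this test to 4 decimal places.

H₀: β₁ = 2.319 vs H₁: β₁ ≠ 2.319.
t = (b_1 − β₁⁰)/SE = (1.021 − 2.319) / 0.554 = -2.3430.
df = n − k − 1 = 337 − 3 − 1 = 333.
Two-sided p ≈ 0.0197, which is ≥ 0.01, so fail to reject H₀.
The data are consistent with a true slope of 2.319 points per unit of weekly study hours, holding the other predictors fixed.

t = -2.3430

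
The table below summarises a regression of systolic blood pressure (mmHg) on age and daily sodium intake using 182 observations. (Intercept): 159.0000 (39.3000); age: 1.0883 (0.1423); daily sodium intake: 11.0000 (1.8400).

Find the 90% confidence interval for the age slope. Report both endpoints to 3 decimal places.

Read off: b = 1.0883, SE = 0.1423 for age.
df = n − k − 1 = 182 − 2 − 1 = 179.
t* = t_{0.05, 179} = 1.653411.
Margin = t* × SE = 1.653411 × 0.1423 = 0.23528.
CI: 1.0883 ± 0.23528 → (0.853, 1.324).

(0.853, 1.324)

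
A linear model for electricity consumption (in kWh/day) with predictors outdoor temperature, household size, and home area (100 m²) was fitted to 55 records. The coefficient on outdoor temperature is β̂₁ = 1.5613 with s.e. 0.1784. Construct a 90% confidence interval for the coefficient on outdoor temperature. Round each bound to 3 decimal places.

(1.262, 1.860)

df = n − k − 1 = 55 − 3 − 1 = 51.
t* = t_{0.05, 51} = 1.675285.
Margin = t* × SE = 1.675285 × 0.1784 = 0.29887.
CI: 1.5613 ± 0.29887 → (1.262, 1.860).
With 90% confidence, each one-unit increase in outdoor temperature is associated with a change of between 1.262 and 1.860 kWh/day in electricity consumption, holding the other predictors fixed.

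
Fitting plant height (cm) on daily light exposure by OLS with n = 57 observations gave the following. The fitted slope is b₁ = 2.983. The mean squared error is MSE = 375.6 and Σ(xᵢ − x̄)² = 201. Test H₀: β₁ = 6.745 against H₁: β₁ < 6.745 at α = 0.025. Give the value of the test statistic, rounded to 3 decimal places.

SE(b₁) = √(MSE/Sₓₓ) = √(375.6/201) = 1.36699.
t = (2.983 − 6.745) / 1.36699 = -2.752.
df = n − 2 = 55.
One-sided p ≈ 0.0040, which is < 0.025, so reject H₀.
There is evidence that the true slope on daily light exposure is below 6.745 cm per unit.

t = -2.752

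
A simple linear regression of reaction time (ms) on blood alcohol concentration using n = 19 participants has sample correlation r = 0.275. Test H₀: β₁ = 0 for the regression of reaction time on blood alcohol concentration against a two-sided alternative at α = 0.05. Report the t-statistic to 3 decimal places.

t = r·√(n − 2)/√(1 − r²) = 0.275·√17/√0.924375 = 1.179.
df = n − 2 = 17.
Two-sided p ≈ 0.2545, which is ≥ 0.05, so fail to reject H₀.
The data do not give significant evidence of a linear association between blood alcohol concentration and reaction time.

t = 1.179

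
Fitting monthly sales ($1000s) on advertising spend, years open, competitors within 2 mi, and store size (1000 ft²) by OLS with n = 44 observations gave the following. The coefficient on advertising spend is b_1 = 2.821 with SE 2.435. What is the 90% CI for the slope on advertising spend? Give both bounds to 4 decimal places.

(-1.2817, 6.9237)

df = n − k − 1 = 44 − 4 − 1 = 39.
t* = t_{0.05, 39} = 1.684875.
Margin = t* × SE = 1.684875 × 2.435 = 4.102671.
CI: 2.821 ± 4.102671 → (-1.2817, 6.9237).
With 90% confidence, each one-unit increase in advertising spend is associated with a change of between -1.2817 and 6.9237 $1000s in monthly sales, holding the other predictors fixed.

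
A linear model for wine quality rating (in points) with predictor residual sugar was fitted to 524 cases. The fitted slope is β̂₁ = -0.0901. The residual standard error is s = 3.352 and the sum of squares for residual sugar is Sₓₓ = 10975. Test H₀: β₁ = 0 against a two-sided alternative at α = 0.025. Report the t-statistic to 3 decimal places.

SE(β̂₁) = s/√Sₓₓ = 3.352/√10975 = 0.0319964.
t = -0.0901 / 0.0319964 = -2.816.
df = n − 2 = 522.
Two-sided p ≈ 0.0050, which is < 0.025, so reject H₀.
There is evidence that residual sugar is associated with wine quality rating.

t = -2.816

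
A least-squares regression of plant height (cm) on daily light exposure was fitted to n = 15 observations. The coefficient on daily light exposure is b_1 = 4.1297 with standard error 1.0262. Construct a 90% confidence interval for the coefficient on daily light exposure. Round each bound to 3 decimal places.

(2.312, 5.947)

df = n − 2 = 15 − 2 = 13.
t* = t_{0.05, 13} = 1.770933.
Margin = t* × SE = 1.770933 × 1.0262 = 1.81733.
CI: 4.1297 ± 1.81733 → (2.312, 5.947).
With 90% confidence, each one-unit increase in daily light exposure is associated with a change of between 2.312 and 5.947 cm in plant height.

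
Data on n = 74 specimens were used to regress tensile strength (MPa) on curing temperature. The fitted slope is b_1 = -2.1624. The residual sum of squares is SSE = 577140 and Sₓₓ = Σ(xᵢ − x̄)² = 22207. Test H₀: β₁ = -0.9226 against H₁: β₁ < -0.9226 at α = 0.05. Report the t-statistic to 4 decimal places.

t = -2.0636

MSE = SSE/(n − 2) = 577140/72 = 8015.83.
SE(b_1) = √(MSE/Sₓₓ) = √(8015.83/22207) = 0.600799.
t = (-2.1624 − (-0.9226)) / 0.600799 = -2.0636.
df = n − 2 = 72.
One-sided p ≈ 0.0213, which is < 0.05, so reject H₀.
There is evidence that the true slope on curing temperature is below -0.9226 MPa per unit.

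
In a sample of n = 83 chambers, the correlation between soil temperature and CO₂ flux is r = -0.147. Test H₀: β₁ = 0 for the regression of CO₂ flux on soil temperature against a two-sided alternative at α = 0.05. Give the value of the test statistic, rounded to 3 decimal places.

t = -1.338

t = r·√(n − 2)/√(1 − r²) = -0.147·√81/√0.978391 = -1.338.
df = n − 2 = 81.
Two-sided p ≈ 0.1848, which is ≥ 0.05, so fail to reject H₀.
The data do not give significant evidence of a linear association between soil temperature and CO₂ flux.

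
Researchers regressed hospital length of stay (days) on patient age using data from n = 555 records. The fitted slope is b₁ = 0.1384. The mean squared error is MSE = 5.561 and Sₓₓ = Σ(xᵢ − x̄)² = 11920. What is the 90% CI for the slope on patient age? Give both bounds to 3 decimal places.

(0.103, 0.174)

SE(b₁) = √(MSE/Sₓₓ) = √(5.561/11920) = 0.0215992.
df = n − 2 = 553.
t* = t_{0.05, 553} = 1.647614.
Margin = t* × SE = 1.647614 × 0.0215992 = 0.03559.
CI: 0.1384 ± 0.03559 → (0.103, 0.174).
With 90% confidence, each one-unit increase in patient age is associated with a change of between 0.103 and 0.174 days in hospital length of stay.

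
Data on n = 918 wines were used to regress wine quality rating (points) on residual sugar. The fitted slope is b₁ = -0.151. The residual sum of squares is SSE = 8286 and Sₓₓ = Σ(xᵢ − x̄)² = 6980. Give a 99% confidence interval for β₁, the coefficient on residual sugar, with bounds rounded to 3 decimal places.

MSE = SSE/(n − 2) = 8286/916 = 9.04585.
SE(b₁) = √(MSE/Sₓₓ) = √(9.04585/6980) = 0.0359995.
df = n − 2 = 916.
t* = t_{0.005, 916} = 2.581207.
Margin = t* × SE = 2.581207 × 0.0359995 = 0.09292.
CI: -0.151 ± 0.09292 → (-0.244, -0.058).
With 99% confidence, each one-unit increase in residual sugar is associated with a change of between -0.244 and -0.058 points in wine quality rating.

(-0.244, -0.058)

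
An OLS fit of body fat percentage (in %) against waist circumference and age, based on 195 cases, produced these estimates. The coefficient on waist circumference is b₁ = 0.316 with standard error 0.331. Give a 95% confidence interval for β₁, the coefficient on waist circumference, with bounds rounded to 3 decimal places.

df = n − k − 1 = 195 − 2 − 1 = 192.
t* = t_{0.025, 192} = 1.972396.
Margin = t* × SE = 1.972396 × 0.331 = 0.65286.
CI: 0.316 ± 0.65286 → (-0.337, 0.969).
With 95% confidence, each one-unit increase in waist circumference is associated with a change of between -0.337 and 0.969 % in body fat percentage, holding the other predictors fixed.

(-0.337, 0.969)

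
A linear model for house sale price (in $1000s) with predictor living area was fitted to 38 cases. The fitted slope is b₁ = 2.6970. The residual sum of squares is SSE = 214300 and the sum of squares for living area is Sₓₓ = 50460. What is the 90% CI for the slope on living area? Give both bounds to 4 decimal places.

MSE = SSE/(n − 2) = 214300/36 = 5952.78.
SE(b₁) = √(MSE/Sₓₓ) = √(5952.78/50460) = 0.343468.
df = n − 2 = 36.
t* = t_{0.05, 36} = 1.688298.
Margin = t* × SE = 1.688298 × 0.343468 = 0.579876.
CI: 2.6970 ± 0.579876 → (2.1171, 3.2769).
With 90% confidence, each one-unit increase in living area is associated with a change of between 2.1171 and 3.2769 $1000s in house sale price.

(2.1171, 3.2769)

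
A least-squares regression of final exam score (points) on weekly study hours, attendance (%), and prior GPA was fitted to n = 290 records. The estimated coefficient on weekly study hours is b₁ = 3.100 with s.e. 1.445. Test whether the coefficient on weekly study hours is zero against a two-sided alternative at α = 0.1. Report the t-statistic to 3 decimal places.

t = 2.145

H₀: β₁ = 0 vs H₁: β₁ ≠ 0.
t = (b₁ − β₁⁰)/SE = 3.100 / 1.445 = 2.145.
df = n − k − 1 = 290 − 3 − 1 = 286.
Two-sided p ≈ 0.0328, which is < 0.1, so reject H₀.
There is evidence that weekly study hours is associated with final exam score, holding the other predictors fixed.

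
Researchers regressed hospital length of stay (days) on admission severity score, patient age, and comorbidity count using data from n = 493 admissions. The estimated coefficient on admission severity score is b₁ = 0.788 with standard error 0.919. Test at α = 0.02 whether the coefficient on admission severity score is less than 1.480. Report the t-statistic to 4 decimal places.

H₀: β₁ = 1.480 vs H₁: β₁ < 1.480.
t = (b₁ − β₁⁰)/SE = (0.788 − 1.480) / 0.919 = -0.7530.
df = n − k − 1 = 493 − 3 − 1 = 489.
One-sided p ≈ 0.2259, which is ≥ 0.02, so fail to reject H₀.
The data do not give significant evidence that the true slope on admission severity score is below 1.480 days per unit, holding the other predictors fixed.

t = -0.7530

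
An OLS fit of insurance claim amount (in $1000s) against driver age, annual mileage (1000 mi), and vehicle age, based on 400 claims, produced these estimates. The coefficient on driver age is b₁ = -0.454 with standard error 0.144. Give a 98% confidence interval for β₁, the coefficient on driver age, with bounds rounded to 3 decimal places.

df = n − k − 1 = 400 − 3 − 1 = 396.
t* = t_{0.01, 396} = 2.335801.
Margin = t* × SE = 2.335801 × 0.144 = 0.33636.
CI: -0.454 ± 0.33636 → (-0.790, -0.118).
With 98% confidence, each one-unit increase in driver age is associated with a change of between -0.790 and -0.118 $1000s in insurance claim amount, holding the other predictors fixed.

(-0.790, -0.118)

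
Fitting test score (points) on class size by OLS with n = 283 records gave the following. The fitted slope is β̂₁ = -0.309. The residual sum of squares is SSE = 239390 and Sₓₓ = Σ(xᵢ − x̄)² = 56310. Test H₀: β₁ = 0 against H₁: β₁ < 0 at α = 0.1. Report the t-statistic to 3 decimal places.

MSE = SSE/(n − 2) = 239390/281 = 851.922.
SE(β̂₁) = √(MSE/Sₓₓ) = √(851.922/56310) = 0.123001.
t = -0.309 / 0.123001 = -2.512.
df = n − 2 = 281.
One-sided p ≈ 0.0063, which is < 0.1, so reject H₀.
There is evidence that the true slope on class size is negative.

t = -2.512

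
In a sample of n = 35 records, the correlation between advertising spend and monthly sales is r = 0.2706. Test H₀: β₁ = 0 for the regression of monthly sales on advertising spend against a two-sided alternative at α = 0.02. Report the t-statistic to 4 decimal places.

t = r·√(n − 2)/√(1 − r²) = 0.2706·√33/√0.926776 = 1.6147.
df = n − 2 = 33.
Two-sided p ≈ 0.1159, which is ≥ 0.02, so fail to reject H₀.
The data do not give significant evidence of a linear association between advertising spend and monthly sales.

t = 1.6147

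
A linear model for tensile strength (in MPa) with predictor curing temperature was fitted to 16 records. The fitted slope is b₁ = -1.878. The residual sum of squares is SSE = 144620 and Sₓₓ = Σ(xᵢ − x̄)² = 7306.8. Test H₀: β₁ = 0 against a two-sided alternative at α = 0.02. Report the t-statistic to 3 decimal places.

t = -1.579

MSE = SSE/(n − 2) = 144620/14 = 10330.
SE(b₁) = √(MSE/Sₓₓ) = √(10330/7306.8) = 1.18901.
t = -1.878 / 1.18901 = -1.579.
df = n − 2 = 14.
Two-sided p ≈ 0.1366, which is ≥ 0.02, so fail to reject H₀.
The data do not give significant evidence of an association between curing temperature and tensile strength.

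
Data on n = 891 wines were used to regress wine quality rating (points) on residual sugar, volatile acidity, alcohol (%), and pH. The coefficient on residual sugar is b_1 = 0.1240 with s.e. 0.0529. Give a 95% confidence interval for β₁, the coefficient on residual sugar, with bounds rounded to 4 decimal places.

(0.0202, 0.2278)

df = n − k − 1 = 891 − 4 − 1 = 886.
t* = t_{0.025, 886} = 1.962645.
Margin = t* × SE = 1.962645 × 0.0529 = 0.103824.
CI: 0.1240 ± 0.103824 → (0.0202, 0.2278).
With 95% confidence, each one-unit increase in residual sugar is associated with a change of between 0.0202 and 0.2278 points in wine quality rating, holding the other predictors fixed.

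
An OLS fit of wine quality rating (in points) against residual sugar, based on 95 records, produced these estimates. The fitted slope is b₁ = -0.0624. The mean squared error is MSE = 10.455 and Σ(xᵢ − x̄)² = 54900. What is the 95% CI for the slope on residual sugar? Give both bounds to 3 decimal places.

SE(b₁) = √(MSE/Sₓₓ) = √(10.455/54900) = 0.0137999.
df = n − 2 = 93.
t* = t_{0.025, 93} = 1.985802.
Margin = t* × SE = 1.985802 × 0.0137999 = 0.02740.
CI: -0.0624 ± 0.02740 → (-0.090, -0.035).
With 95% confidence, each one-unit increase in residual sugar is associated with a change of between -0.090 and -0.035 points in wine quality rating.

(-0.090, -0.035)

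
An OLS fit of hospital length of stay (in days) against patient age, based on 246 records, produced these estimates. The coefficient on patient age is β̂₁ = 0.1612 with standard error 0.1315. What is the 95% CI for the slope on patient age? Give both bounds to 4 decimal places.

(-0.0978, 0.4202)

df = n − 2 = 246 − 2 = 244.
t* = t_{0.025, 244} = 1.969734.
Margin = t* × SE = 1.969734 × 0.1315 = 0.259020.
CI: 0.1612 ± 0.259020 → (-0.0978, 0.4202).
With 95% confidence, each one-unit increase in patient age is associated with a change of between -0.0978 and 0.4202 days in hospital length of stay.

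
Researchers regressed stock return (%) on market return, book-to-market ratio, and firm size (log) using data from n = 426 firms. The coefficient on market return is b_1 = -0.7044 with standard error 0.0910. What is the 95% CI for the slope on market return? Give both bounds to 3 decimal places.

(-0.883, -0.526)

df = n − k − 1 = 426 − 3 − 1 = 422.
t* = t_{0.025, 422} = 1.965601.
Margin = t* × SE = 1.965601 × 0.0910 = 0.17887.
CI: -0.7044 ± 0.17887 → (-0.883, -0.526).
With 95% confidence, each one-unit increase in market return is associated with a change of between -0.883 and -0.526 % in stock return, holding the other predictors fixed.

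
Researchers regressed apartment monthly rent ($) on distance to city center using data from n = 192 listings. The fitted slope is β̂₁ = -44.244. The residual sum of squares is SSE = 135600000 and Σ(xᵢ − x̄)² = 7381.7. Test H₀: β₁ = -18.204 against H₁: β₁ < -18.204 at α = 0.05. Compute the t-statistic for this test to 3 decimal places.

MSE = SSE/(n − 2) = 135600000/190 = 713684.
SE(β̂₁) = √(MSE/Sₓₓ) = √(713684/7381.7) = 9.83275.
t = (-44.244 − (-18.204)) / 9.83275 = -2.648.
df = n − 2 = 190.
One-sided p ≈ 0.0044, which is < 0.05, so reject H₀.
There is evidence that the true slope on distance to city center is below -18.204 $ per unit.

t = -2.648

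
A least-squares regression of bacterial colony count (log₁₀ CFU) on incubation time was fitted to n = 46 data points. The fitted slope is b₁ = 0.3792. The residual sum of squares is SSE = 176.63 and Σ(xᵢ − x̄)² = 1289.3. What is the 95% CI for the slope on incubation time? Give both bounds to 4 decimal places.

MSE = SSE/(n − 2) = 176.63/44 = 4.01432.
SE(b₁) = √(MSE/Sₓₓ) = √(4.01432/1289.3) = 0.0557993.
df = n − 2 = 44.
t* = t_{0.025, 44} = 2.015368.
Margin = t* × SE = 2.015368 × 0.0557993 = 0.112456.
CI: 0.3792 ± 0.112456 → (0.2667, 0.4917).
With 95% confidence, each one-unit increase in incubation time is associated with a change of between 0.2667 and 0.4917 log₁₀ CFU in bacterial colony count.

(0.2667, 0.4917)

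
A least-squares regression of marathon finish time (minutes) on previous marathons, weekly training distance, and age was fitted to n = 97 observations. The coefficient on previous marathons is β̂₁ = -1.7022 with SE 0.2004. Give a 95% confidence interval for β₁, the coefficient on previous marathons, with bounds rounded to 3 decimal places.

(-2.100, -1.304)

df = n − k − 1 = 97 − 3 − 1 = 93.
t* = t_{0.025, 93} = 1.985802.
Margin = t* × SE = 1.985802 × 0.2004 = 0.39795.
CI: -1.7022 ± 0.39795 → (-2.100, -1.304).
With 95% confidence, each one-unit increase in previous marathons is associated with a change of between -2.100 and -1.304 minutes in marathon finish time, holding the other predictors fixed.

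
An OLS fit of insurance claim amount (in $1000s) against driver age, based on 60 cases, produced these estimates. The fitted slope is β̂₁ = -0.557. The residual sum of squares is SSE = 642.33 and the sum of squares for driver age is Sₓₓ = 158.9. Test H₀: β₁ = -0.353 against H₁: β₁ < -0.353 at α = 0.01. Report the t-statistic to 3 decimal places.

t = -0.773

MSE = SSE/(n − 2) = 642.33/58 = 11.0747.
SE(β̂₁) = √(MSE/Sₓₓ) = √(11.0747/158.9) = 0.264.
t = (-0.557 − (-0.353)) / 0.264 = -0.773.
df = n − 2 = 58.
One-sided p ≈ 0.2214, which is ≥ 0.01, so fail to reject H₀.
The data do not give significant evidence that the true slope on driver age is below -0.353 $1000s per unit.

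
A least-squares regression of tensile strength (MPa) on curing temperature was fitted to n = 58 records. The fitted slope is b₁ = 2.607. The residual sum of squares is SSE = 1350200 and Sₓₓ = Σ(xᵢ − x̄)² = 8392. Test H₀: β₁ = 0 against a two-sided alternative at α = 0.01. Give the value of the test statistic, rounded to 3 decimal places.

t = 1.538

MSE = SSE/(n − 2) = 1350200/56 = 24110.7.
SE(b₁) = √(MSE/Sₓₓ) = √(24110.7/8392) = 1.69501.
t = 2.607 / 1.69501 = 1.538.
df = n − 2 = 56.
Two-sided p ≈ 0.1297, which is ≥ 0.01, so fail to reject H₀.
The data do not give significant evidence of an association between curing temperature and tensile strength.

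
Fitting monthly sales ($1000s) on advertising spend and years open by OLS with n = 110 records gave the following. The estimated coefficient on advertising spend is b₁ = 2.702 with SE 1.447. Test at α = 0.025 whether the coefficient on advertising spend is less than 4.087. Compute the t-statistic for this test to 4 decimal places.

t = -0.9572

H₀: β₁ = 4.087 vs H₁: β₁ < 4.087.
t = (b₁ − β₁⁰)/SE = (2.702 − 4.087) / 1.447 = -0.9572.
df = n − k − 1 = 110 − 2 − 1 = 107.
One-sided p ≈ 0.1703, which is ≥ 0.025, so fail to reject H₀.
The data do not give significant evidence that the true slope on advertising spend is below 4.087 $1000s per unit, holding the other predictors fixed.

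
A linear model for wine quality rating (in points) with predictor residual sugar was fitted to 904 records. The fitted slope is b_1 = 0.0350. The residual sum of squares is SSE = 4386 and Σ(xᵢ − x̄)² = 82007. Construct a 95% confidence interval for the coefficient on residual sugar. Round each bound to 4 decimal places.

MSE = SSE/(n − 2) = 4386/902 = 4.86253.
SE(b_1) = √(MSE/Sₓₓ) = √(4.86253/82007) = 0.00770026.
df = n − 2 = 902.
t* = t_{0.025, 902} = 1.962597.
Margin = t* × SE = 1.962597 × 0.00770026 = 0.015113.
CI: 0.0350 ± 0.015113 → (0.0199, 0.0501).
With 95% confidence, each one-unit increase in residual sugar is associated with a change of between 0.0199 and 0.0501 points in wine quality rating.

(0.0199, 0.0501)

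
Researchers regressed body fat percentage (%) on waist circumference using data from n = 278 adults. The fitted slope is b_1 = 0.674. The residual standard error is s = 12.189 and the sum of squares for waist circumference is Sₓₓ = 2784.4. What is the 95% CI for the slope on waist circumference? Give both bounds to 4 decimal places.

SE(b_1) = s/√Sₓₓ = 12.189/√2784.4 = 0.230995.
df = n − 2 = 276.
t* = t_{0.025, 276} = 1.968596.
Margin = t* × SE = 1.968596 × 0.230995 = 0.454736.
CI: 0.674 ± 0.454736 → (0.2193, 1.1287).
With 95% confidence, each one-unit increase in waist circumference is associated with a change of between 0.2193 and 1.1287 % in body fat percentage.

(0.2193, 1.1287)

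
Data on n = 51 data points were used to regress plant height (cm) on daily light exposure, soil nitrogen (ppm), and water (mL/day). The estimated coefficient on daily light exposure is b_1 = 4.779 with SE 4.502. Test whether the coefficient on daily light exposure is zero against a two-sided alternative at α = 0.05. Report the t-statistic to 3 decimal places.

t = 1.062

H₀: β₁ = 0 vs H₁: β₁ ≠ 0.
t = (b_1 − β₁⁰)/SE = 4.779 / 4.502 = 1.062.
df = n − k − 1 = 51 − 3 − 1 = 47.
Two-sided p ≈ 0.2939, which is ≥ 0.05, so fail to reject H₀.
The data do not give significant evidence of an association between daily light exposure and plant height, after adjusting for the other predictors.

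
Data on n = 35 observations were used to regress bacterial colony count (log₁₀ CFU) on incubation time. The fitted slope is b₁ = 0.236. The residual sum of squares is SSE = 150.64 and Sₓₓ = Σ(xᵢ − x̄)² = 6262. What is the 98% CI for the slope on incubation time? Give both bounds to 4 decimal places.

MSE = SSE/(n − 2) = 150.64/33 = 4.56485.
SE(b₁) = √(MSE/Sₓₓ) = √(4.56485/6262) = 0.0269996.
df = n − 2 = 33.
t* = t_{0.01, 33} = 2.444794.
Margin = t* × SE = 2.444794 × 0.0269996 = 0.066008.
CI: 0.236 ± 0.066008 → (0.1700, 0.3020).
With 98% confidence, each one-unit increase in incubation time is associated with a change of between 0.1700 and 0.3020 log₁₀ CFU in bacterial colony count.

(0.1700, 0.3020)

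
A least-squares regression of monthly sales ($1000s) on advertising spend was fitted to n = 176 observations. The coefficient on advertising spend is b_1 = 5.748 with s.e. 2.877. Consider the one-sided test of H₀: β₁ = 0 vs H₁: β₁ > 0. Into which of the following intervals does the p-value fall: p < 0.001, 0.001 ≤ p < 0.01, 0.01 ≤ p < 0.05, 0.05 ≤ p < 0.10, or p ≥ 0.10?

0.01 ≤ p < 0.05

t = 5.748 / 2.877 = 1.998.
df = n − 2 = 176 − 2 = 174.
One-sided p = P(T_{174} > t) ≈ 0.0236.
So 0.01 ≤ p < 0.05.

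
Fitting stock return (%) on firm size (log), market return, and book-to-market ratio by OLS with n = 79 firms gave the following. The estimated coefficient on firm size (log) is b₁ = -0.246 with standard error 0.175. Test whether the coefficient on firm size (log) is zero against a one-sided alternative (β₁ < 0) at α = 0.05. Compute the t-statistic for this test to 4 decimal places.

H₀: β₁ = 0 vs H₁: β₁ < 0.
t = (b₁ − β₁⁰)/SE = -0.246 / 0.175 = -1.4057.
df = n − k − 1 = 79 − 3 − 1 = 75.
One-sided p ≈ 0.0820, which is ≥ 0.05, so fail to reject H₀.
The data do not give significant evidence that the true slope on firm size (log) is negative, holding the other predictors fixed.

t = -1.4057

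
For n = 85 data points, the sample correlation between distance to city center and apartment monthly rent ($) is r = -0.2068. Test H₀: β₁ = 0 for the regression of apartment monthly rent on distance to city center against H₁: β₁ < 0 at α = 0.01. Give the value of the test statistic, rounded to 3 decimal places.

t = r·√(n − 2)/√(1 − r²) = -0.2068·√83/√0.957234 = -1.926.
df = n − 2 = 83.
One-sided p ≈ 0.0288, which is ≥ 0.01, so fail to reject H₀.
The data do not give significant evidence of a linear association between distance to city center and apartment monthly rent.

t = -1.926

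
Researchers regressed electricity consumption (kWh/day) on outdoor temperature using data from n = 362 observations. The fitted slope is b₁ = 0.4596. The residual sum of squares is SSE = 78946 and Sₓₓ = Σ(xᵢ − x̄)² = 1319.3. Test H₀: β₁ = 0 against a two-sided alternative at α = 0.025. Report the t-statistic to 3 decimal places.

t = 1.127

MSE = SSE/(n − 2) = 78946/360 = 219.294.
SE(b₁) = √(MSE/Sₓₓ) = √(219.294/1319.3) = 0.407701.
t = 0.4596 / 0.407701 = 1.127.
df = n − 2 = 360.
Two-sided p ≈ 0.2604, which is ≥ 0.025, so fail to reject H₀.
The data do not give significant evidence of an association between outdoor temperature and electricity consumption.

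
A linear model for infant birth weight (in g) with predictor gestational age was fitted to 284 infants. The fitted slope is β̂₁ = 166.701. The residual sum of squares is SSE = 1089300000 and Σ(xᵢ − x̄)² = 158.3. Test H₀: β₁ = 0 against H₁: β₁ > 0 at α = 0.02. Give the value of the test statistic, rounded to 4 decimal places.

MSE = SSE/(n − 2) = 1089300000/282 = 3.86277e+06.
SE(β̂₁) = √(MSE/Sₓₓ) = √(3.86277e+06/158.3) = 156.21.
t = 166.701 / 156.21 = 1.0672.
df = n − 2 = 282.
One-sided p ≈ 0.1434, which is ≥ 0.02, so fail to reject H₀.
The data do not give significant evidence that the true slope on gestational age is positive.

t = 1.0672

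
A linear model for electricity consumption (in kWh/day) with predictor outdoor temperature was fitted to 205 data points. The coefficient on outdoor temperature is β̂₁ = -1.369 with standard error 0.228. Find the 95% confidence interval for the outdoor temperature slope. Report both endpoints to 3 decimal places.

df = n − 2 = 205 − 2 = 203.
t* = t_{0.025, 203} = 1.971719.
Margin = t* × SE = 1.971719 × 0.228 = 0.44955.
CI: -1.369 ± 0.44955 → (-1.819, -0.919).
With 95% confidence, each one-unit increase in outdoor temperature is associated with a change of between -1.819 and -0.919 kWh/day in electricity consumption.

(-1.819, -0.919)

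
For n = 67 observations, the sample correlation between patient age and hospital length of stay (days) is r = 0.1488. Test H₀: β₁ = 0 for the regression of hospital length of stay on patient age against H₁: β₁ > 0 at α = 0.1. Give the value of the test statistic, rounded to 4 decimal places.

t = 1.2132

t = r·√(n − 2)/√(1 − r²) = 0.1488·√65/√0.977859 = 1.2132.
df = n − 2 = 65.
One-sided p ≈ 0.1147, which is ≥ 0.1, so fail to reject H₀.
The data do not give significant evidence of a linear association between patient age and hospital length of stay.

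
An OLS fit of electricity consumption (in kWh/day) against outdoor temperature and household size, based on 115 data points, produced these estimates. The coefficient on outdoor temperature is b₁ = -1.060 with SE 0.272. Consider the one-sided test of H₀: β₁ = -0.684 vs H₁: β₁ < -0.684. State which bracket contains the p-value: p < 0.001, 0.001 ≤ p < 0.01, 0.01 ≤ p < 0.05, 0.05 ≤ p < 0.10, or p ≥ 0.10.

0.05 ≤ p < 0.10

t = (-1.060 − (-0.684)) / 0.272 = -1.382.
df = n − k − 1 = 115 − 2 − 1 = 112.
One-sided p = P(T_{112} < t) ≈ 0.0848.
So 0.05 ≤ p < 0.10.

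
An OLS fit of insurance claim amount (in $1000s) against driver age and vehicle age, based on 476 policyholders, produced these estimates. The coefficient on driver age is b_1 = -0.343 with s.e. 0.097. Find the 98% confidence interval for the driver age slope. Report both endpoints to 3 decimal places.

(-0.569, -0.117)

df = n − k − 1 = 476 − 2 − 1 = 473.
t* = t_{0.01, 473} = 2.334257.
Margin = t* × SE = 2.334257 × 0.097 = 0.22642.
CI: -0.343 ± 0.22642 → (-0.569, -0.117).
With 98% confidence, each one-unit increase in driver age is associated with a change of between -0.569 and -0.117 $1000s in insurance claim amount, holding the other predictors fixed.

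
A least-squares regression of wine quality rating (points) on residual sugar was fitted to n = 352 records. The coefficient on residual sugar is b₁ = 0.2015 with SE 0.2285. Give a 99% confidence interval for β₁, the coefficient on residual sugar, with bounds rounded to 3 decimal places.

df = n − 2 = 352 − 2 = 350.
t* = t_{0.005, 350} = 2.589949.
Margin = t* × SE = 2.589949 × 0.2285 = 0.59180.
CI: 0.2015 ± 0.59180 → (-0.390, 0.793).
With 99% confidence, each one-unit increase in residual sugar is associated with a change of between -0.390 and 0.793 points in wine quality rating.

(-0.390, 0.793)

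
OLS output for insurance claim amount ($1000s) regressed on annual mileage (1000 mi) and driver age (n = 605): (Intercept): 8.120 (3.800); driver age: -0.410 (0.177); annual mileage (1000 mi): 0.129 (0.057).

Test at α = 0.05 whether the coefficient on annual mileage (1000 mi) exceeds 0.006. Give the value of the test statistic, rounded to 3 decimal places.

Read off: b = 0.129, SE = 0.057 for annual mileage (1000 mi).
H₀: β₁ = 0.006 vs H₁: β₁ > 0.006.
t = (0.129 − 0.006) / 0.057 = 2.158.
df = n − k − 1 = 605 − 2 − 1 = 602.
One-sided p ≈ 0.0157, which is < 0.05, so reject H₀.
There is evidence that the true slope on annual mileage (1000 mi) exceeds 0.006 $1000s per unit, holding the other predictors fixed.

t = 2.158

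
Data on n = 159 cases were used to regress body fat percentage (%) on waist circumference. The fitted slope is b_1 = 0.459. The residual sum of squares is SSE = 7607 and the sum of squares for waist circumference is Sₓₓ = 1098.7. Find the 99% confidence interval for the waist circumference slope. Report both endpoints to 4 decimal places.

(-0.0886, 1.0066)

MSE = SSE/(n − 2) = 7607/157 = 48.4522.
SE(b_1) = √(MSE/Sₓₓ) = √(48.4522/1098.7) = 0.209999.
df = n − 2 = 157.
t* = t_{0.005, 157} = 2.607506.
Margin = t* × SE = 2.607506 × 0.209999 = 0.547574.
CI: 0.459 ± 0.547574 → (-0.0886, 1.0066).
With 99% confidence, each one-unit increase in waist circumference is associated with a change of between -0.0886 and 1.0066 % in body fat percentage.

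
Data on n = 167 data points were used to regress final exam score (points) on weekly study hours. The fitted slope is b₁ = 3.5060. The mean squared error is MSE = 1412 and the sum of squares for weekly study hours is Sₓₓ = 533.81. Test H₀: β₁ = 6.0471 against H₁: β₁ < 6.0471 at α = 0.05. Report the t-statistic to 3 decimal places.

t = -1.562

SE(b₁) = √(MSE/Sₓₓ) = √(1412/533.81) = 1.62639.
t = (3.5060 − 6.0471) / 1.62639 = -1.562.
df = n − 2 = 165.
One-sided p ≈ 0.0601, which is ≥ 0.05, so fail to reject H₀.
The data do not give significant evidence that the true slope on weekly study hours is below 6.0471 points per unit.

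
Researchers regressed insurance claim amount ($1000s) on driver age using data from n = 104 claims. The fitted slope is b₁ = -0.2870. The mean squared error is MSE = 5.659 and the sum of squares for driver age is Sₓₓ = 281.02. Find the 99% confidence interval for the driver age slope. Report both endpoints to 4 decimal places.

SE(b₁) = √(MSE/Sₓₓ) = √(5.659/281.02) = 0.141906.
df = n − 2 = 102.
t* = t_{0.005, 102} = 2.624891.
Margin = t* × SE = 2.624891 × 0.141906 = 0.372488.
CI: -0.2870 ± 0.372488 → (-0.6595, 0.0855).
With 99% confidence, each one-unit increase in driver age is associated with a change of between -0.6595 and 0.0855 $1000s in insurance claim amount.

(-0.6595, 0.0855)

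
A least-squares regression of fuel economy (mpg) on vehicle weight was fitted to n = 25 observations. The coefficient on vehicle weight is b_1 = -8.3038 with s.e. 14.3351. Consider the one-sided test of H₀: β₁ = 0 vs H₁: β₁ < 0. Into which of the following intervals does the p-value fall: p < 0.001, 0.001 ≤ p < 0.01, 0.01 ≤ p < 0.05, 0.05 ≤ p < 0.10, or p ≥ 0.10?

p ≥ 0.10

t = -8.3038 / 14.3351 = -0.579.
df = n − 2 = 25 − 2 = 23.
One-sided p = P(T_{23} < t) ≈ 0.2840.
So p ≥ 0.10.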